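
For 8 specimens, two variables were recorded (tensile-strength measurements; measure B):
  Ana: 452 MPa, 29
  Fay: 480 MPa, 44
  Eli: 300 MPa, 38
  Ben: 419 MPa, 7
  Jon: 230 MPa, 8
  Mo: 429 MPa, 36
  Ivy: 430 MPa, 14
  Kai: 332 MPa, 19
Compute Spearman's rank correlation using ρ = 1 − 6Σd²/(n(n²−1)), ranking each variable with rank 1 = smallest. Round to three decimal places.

0.405

Ranks of variable 1: 7, 8, 2, 4, 1, 5, 6, 3
Ranks of variable 2: 5, 8, 7, 1, 2, 6, 3, 4
d = r₁ − r₂: 2, 0, -5, 3, -1, -1, 3, -1
d²: 4, 0, 25, 9, 1, 1, 9, 1; Σd² = 50
ρ = 1 − 6·50/(8·63) = 1 − 300/504 = 0.405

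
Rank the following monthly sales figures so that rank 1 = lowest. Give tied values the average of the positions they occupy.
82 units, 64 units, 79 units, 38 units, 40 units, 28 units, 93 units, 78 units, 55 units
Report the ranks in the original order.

Sorted (ascending): 28, 38, 40, 55, 64, 78, 79, 82, 93
No ties — each value takes its position as its rank.

8, 5, 7, 2, 3, 1, 9, 6, 4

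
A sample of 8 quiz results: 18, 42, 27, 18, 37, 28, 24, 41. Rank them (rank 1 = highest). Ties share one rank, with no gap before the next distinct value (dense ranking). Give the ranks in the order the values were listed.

7, 1, 5, 7, 3, 4, 6, 2

Sorted (descending): 42, 41, 37, 28, 27, 24, 18, 18
The 2 values of 18 share dense rank 7.
Remaining distinct values take the next consecutive integers.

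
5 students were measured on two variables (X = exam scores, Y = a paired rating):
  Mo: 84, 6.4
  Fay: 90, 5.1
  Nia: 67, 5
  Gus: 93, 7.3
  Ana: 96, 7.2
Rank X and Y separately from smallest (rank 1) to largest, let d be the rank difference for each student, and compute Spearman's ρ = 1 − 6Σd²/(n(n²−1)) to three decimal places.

Ranks of variable 1: 2, 3, 1, 4, 5
Ranks of variable 2: 3, 2, 1, 5, 4
d = r₁ − r₂: -1, 1, 0, -1, 1
d²: 1, 1, 0, 1, 1; Σd² = 4
ρ = 1 − 6·4/(5·24) = 1 − 24/120 = 0.800

0.800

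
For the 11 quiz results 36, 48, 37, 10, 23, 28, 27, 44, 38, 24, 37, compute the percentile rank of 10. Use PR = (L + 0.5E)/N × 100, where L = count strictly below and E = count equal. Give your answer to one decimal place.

N = 11.
Strictly below 10: 0. Equal to 10: 1.
PR = (0 + 0.5·1)/11 × 100 = 4.5

4.5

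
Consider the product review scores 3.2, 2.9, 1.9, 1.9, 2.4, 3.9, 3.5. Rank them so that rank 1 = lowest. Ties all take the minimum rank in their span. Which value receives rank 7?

Sorted (ascending): 1.9, 1.9, 2.4, 2.9, 3.2, 3.5, 3.9
The 2 values of 1.9 occupy positions 1–2 → each gets rank 1.
Rank 7 → value 3.9.

3.9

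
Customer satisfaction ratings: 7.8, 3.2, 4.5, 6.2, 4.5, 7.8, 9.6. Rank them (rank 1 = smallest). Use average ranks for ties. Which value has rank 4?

Sorted (ascending): 3.2, 4.5, 4.5, 6.2, 7.8, 7.8, 9.6
The 2 values of 4.5 occupy positions 2–3 → average rank (2+3)/2 = 2.5.
The 2 values of 7.8 occupy positions 5–6 → average rank (5+6)/2 = 5.5.
Rank 4 → value 6.2.

6.2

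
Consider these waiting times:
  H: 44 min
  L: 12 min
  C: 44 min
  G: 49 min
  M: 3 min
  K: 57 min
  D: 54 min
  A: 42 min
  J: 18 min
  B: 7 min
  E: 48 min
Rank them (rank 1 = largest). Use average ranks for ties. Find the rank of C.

Sorted (descending): 57, 54, 49, 48, 44, 44, 42, 18, 12, 7, 3
The 2 values of 44 occupy positions 5–6 → average rank (5+6)/2 = 5.5.
C has value 44 min → rank 5.5.

5.5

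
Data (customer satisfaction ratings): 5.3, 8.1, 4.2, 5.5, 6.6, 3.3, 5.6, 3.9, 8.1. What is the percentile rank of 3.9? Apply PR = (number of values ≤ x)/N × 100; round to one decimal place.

N = 9.
Strictly below 3.9: 1. Equal to 3.9: 1.
PR = 2/9 × 100 = 22.2

22.2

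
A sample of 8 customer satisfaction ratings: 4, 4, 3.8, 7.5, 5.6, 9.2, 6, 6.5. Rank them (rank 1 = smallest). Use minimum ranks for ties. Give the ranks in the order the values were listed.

Sorted (ascending): 3.8, 4, 4, 5.6, 6, 6.5, 7.5, 9.2
The 2 values of 4 occupy positions 2–3 → each gets rank 2.

2, 2, 1, 7, 4, 8, 5, 6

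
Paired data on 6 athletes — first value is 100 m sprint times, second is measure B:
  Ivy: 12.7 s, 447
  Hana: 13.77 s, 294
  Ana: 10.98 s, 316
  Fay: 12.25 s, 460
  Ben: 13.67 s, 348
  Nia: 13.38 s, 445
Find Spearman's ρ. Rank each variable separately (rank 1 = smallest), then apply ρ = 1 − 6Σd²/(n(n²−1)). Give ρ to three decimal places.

-0.429

Ranks of variable 1: 3, 6, 1, 2, 5, 4
Ranks of variable 2: 5, 1, 2, 6, 3, 4
d = r₁ − r₂: -2, 5, -1, -4, 2, 0
d²: 4, 25, 1, 16, 4, 0; Σd² = 50
ρ = 1 − 6·50/(6·35) = 1 − 300/210 = -0.429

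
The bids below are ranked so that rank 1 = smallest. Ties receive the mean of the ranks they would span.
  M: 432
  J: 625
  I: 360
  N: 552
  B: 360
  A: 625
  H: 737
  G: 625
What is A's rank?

Sorted (ascending): 360, 360, 432, 552, 625, 625, 625, 737
The 2 values of 360 occupy positions 1–2 → average rank (1+2)/2 = 1.5.
The 3 values of 625 occupy positions 5–7 → average rank 6.
A has value 625 → rank 6.

6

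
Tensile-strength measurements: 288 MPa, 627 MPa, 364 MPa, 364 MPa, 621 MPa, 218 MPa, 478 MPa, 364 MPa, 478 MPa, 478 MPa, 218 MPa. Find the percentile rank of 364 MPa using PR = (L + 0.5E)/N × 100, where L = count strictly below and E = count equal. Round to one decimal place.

40.9

N = 11.
Strictly below 364: 3. Equal to 364: 3.
PR = (3 + 0.5·3)/11 × 100 = 40.9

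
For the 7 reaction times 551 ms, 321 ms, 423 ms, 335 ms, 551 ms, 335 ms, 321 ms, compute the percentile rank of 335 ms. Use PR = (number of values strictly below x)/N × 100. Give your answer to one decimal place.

N = 7.
Strictly below 335: 2. Equal to 335: 2.
PR = 2/7 × 100 = 28.6

28.6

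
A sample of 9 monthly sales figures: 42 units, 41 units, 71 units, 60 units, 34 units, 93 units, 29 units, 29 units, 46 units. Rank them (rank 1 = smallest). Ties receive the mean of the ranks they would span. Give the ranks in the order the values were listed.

5, 4, 8, 7, 3, 9, 1.5, 1.5, 6

Sorted (ascending): 29, 29, 34, 41, 42, 46, 60, 71, 93
The 2 values of 29 occupy positions 1–2 → average rank (1+2)/2 = 1.5.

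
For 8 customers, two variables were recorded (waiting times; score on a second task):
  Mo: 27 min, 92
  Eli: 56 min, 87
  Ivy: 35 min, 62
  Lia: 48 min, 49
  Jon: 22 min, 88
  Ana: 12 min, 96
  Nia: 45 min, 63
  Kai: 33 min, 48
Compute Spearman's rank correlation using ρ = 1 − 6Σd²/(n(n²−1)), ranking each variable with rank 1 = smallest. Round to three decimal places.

-0.571

Ranks of variable 1: 3, 8, 5, 7, 2, 1, 6, 4
Ranks of variable 2: 7, 5, 3, 2, 6, 8, 4, 1
d = r₁ − r₂: -4, 3, 2, 5, -4, -7, 2, 3
d²: 16, 9, 4, 25, 16, 49, 4, 9; Σd² = 132
ρ = 1 − 6·132/(8·63) = 1 − 792/504 = -0.571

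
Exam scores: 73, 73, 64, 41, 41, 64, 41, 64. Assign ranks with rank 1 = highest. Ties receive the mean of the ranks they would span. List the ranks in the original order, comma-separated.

Sorted (descending): 73, 73, 64, 64, 64, 41, 41, 41
The 2 values of 73 occupy positions 1–2 → average rank (1+2)/2 = 1.5.
The 3 values of 64 occupy positions 3–5 → average rank 4.
The 3 values of 41 occupy positions 6–8 → average rank 7.

1.5, 1.5, 4, 7, 7, 4, 7, 4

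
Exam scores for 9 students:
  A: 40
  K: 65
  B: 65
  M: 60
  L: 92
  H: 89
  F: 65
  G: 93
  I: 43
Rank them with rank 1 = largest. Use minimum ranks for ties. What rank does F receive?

Sorted (descending): 93, 92, 89, 65, 65, 65, 60, 43, 40
The 3 values of 65 occupy positions 4–6 → each gets rank 4.
F has value 65 → rank 4.

4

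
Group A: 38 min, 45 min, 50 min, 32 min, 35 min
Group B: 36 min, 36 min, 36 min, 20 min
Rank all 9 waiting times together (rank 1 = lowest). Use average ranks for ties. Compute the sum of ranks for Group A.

Sorted (ascending): 20, 32, 35, 36, 36, 36, 38, 45, 50
The 3 values of 36 occupy positions 4–6 → average rank 5.
Group A values → pooled ranks: 38→7, 45→8, 50→9, 32→2, 35→3
Rank sum = 7 + 8 + 9 + 2 + 3 = 29

29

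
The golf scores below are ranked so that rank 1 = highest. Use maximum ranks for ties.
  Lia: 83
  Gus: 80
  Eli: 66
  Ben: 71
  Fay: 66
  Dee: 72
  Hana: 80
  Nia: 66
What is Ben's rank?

5

Sorted (descending): 83, 80, 80, 72, 71, 66, 66, 66
The 2 values of 80 occupy positions 2–3 → each gets rank 3.
The 3 values of 66 occupy positions 6–8 → each gets rank 8.
Ben has value 71 → rank 5.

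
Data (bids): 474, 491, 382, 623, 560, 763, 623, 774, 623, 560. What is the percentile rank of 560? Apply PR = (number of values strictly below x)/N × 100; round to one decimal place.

N = 10.
Strictly below 560: 3. Equal to 560: 2.
PR = 3/10 × 100 = 30.0

30.0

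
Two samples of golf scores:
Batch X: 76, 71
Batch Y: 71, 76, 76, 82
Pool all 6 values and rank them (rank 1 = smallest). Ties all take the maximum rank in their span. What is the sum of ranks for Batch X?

Sorted (ascending): 71, 71, 76, 76, 76, 82
The 2 values of 71 occupy positions 1–2 → each gets rank 2.
The 3 values of 76 occupy positions 3–5 → each gets rank 5.
Batch X values → pooled ranks: 76→5, 71→2
Rank sum = 5 + 2 = 7

7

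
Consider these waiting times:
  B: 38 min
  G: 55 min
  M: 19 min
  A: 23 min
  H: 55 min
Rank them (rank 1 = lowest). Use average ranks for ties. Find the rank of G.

4.5

Sorted (ascending): 19, 23, 38, 55, 55
The 2 values of 55 occupy positions 4–5 → average rank (4+5)/2 = 4.5.
G has value 55 min → rank 4.5.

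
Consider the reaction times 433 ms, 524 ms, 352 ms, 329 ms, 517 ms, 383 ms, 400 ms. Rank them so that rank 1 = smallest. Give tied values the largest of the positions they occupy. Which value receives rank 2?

Sorted (ascending): 329, 352, 383, 400, 433, 517, 524
No ties — each value takes its position as its rank.
Rank 2 → value 352.

352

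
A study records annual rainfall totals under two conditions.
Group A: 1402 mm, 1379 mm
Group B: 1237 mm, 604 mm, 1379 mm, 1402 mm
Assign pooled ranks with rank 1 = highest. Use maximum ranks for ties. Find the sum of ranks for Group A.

6

Sorted (descending): 1402, 1402, 1379, 1379, 1237, 604
The 2 values of 1402 occupy positions 1–2 → each gets rank 2.
The 2 values of 1379 occupy positions 3–4 → each gets rank 4.
Group A values → pooled ranks: 1402→2, 1379→4
Rank sum = 2 + 4 = 6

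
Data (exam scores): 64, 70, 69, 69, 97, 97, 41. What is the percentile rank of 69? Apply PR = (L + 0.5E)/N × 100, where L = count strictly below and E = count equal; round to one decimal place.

N = 7.
Strictly below 69: 2. Equal to 69: 2.
PR = (2 + 0.5·2)/7 × 100 = 42.9

42.9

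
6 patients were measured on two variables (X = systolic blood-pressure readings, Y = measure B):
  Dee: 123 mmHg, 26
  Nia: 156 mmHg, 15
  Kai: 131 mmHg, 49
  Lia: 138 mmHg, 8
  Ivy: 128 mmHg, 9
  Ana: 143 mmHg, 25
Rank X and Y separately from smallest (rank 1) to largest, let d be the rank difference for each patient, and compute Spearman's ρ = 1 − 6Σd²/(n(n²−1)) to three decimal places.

-0.257

Ranks of variable 1: 1, 6, 3, 4, 2, 5
Ranks of variable 2: 5, 3, 6, 1, 2, 4
d = r₁ − r₂: -4, 3, -3, 3, 0, 1
d²: 16, 9, 9, 9, 0, 1; Σd² = 44
ρ = 1 − 6·44/(6·35) = 1 − 264/210 = -0.257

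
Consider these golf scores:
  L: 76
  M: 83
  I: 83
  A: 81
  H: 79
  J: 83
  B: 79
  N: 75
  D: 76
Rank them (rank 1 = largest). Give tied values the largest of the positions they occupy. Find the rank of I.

Sorted (descending): 83, 83, 83, 81, 79, 79, 76, 76, 75
The 3 values of 83 occupy positions 1–3 → each gets rank 3.
The 2 values of 79 occupy positions 5–6 → each gets rank 6.
The 2 values of 76 occupy positions 7–8 → each gets rank 8.
I has value 83 → rank 3.

3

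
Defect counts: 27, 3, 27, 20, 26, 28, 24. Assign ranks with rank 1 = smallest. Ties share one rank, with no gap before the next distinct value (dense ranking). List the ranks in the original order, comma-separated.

5, 1, 5, 2, 4, 6, 3

Sorted (ascending): 3, 20, 24, 26, 27, 27, 28
The 2 values of 27 share dense rank 5.
Remaining distinct values take the next consecutive integers.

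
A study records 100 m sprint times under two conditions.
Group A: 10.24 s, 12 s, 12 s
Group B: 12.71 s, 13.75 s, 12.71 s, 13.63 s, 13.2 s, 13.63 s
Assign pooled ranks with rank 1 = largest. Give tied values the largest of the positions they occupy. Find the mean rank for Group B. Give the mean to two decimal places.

3.83

Sorted (descending): 13.75, 13.63, 13.63, 13.2, 12.71, 12.71, 12, 12, 10.24
The 2 values of 13.63 occupy positions 2–3 → each gets rank 3.
The 2 values of 12.71 occupy positions 5–6 → each gets rank 6.
The 2 values of 12 occupy positions 7–8 → each gets rank 8.
Group B values → pooled ranks: 12.71→6, 13.75→1, 12.71→6, 13.63→3, 13.2→4, 13.63→3
Mean rank = (6 + 1 + 6 + 3 + 4 + 3) / 6 = 3.83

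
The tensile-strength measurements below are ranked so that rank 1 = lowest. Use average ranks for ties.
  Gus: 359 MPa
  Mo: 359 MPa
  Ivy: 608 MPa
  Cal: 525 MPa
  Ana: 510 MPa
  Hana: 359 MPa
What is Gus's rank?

Sorted (ascending): 359, 359, 359, 510, 525, 608
The 3 values of 359 occupy positions 1–3 → average rank 2.
Gus has value 359 MPa → rank 2.

2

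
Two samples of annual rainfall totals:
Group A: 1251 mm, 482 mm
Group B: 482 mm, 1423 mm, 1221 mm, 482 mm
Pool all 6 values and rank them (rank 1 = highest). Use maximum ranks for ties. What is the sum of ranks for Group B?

Sorted (descending): 1423, 1251, 1221, 482, 482, 482
The 3 values of 482 occupy positions 4–6 → each gets rank 6.
Group B values → pooled ranks: 482→6, 1423→1, 1221→3, 482→6
Rank sum = 6 + 1 + 3 + 6 = 16

16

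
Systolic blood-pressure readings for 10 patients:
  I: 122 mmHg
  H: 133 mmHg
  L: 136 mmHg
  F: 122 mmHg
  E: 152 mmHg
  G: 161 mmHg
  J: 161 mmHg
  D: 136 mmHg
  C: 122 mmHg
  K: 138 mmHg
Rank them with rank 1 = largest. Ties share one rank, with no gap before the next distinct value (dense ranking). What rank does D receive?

Sorted (descending): 161, 161, 152, 138, 136, 136, 133, 122, 122, 122
The 2 values of 161 share dense rank 1.
The 2 values of 136 share dense rank 4.
The 3 values of 122 share dense rank 6.
Remaining distinct values take the next consecutive integers.
D has value 136 mmHg → rank 4.

4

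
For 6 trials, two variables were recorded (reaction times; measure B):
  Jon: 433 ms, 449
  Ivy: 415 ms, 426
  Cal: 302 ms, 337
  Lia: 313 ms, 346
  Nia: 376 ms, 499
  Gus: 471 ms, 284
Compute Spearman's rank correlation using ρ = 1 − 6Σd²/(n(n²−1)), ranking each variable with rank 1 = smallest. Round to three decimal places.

-0.029

Ranks of variable 1: 5, 4, 1, 2, 3, 6
Ranks of variable 2: 5, 4, 2, 3, 6, 1
d = r₁ − r₂: 0, 0, -1, -1, -3, 5
d²: 0, 0, 1, 1, 9, 25; Σd² = 36
ρ = 1 − 6·36/(6·35) = 1 − 216/210 = -0.029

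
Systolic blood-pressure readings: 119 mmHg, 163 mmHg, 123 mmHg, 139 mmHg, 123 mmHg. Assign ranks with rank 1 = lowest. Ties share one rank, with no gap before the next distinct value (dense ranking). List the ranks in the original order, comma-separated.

1, 4, 2, 3, 2

Sorted (ascending): 119, 123, 123, 139, 163
The 2 values of 123 share dense rank 2.
Remaining distinct values take the next consecutive integers.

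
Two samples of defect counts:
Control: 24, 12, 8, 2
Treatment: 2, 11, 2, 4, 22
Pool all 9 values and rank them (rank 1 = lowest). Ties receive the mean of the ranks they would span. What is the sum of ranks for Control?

23

Sorted (ascending): 2, 2, 2, 4, 8, 11, 12, 22, 24
The 3 values of 2 occupy positions 1–3 → average rank 2.
Control values → pooled ranks: 24→9, 12→7, 8→5, 2→2
Rank sum = 9 + 7 + 5 + 2 = 23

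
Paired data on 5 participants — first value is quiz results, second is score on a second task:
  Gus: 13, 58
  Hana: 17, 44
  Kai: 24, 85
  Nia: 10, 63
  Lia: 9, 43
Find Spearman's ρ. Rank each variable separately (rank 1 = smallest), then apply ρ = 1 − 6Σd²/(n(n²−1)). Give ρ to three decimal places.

Ranks of variable 1: 3, 4, 5, 2, 1
Ranks of variable 2: 3, 2, 5, 4, 1
d = r₁ − r₂: 0, 2, 0, -2, 0
d²: 0, 4, 0, 4, 0; Σd² = 8
ρ = 1 − 6·8/(5·24) = 1 − 48/120 = 0.600

0.600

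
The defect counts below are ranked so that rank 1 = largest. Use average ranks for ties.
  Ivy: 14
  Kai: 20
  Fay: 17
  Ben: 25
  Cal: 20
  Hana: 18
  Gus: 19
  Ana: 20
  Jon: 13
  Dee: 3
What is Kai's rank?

Sorted (descending): 25, 20, 20, 20, 19, 18, 17, 14, 13, 3
The 3 values of 20 occupy positions 2–4 → average rank 3.
Kai has value 20 → rank 3.

3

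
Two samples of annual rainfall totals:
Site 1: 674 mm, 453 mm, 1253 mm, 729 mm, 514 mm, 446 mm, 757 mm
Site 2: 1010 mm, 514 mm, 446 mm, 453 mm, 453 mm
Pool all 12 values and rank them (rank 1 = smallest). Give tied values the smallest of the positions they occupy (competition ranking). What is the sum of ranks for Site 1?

Sorted (ascending): 446, 446, 453, 453, 453, 514, 514, 674, 729, 757, 1010, 1253
The 2 values of 446 occupy positions 1–2 → each gets rank 1.
The 3 values of 453 occupy positions 3–5 → each gets rank 3.
The 2 values of 514 occupy positions 6–7 → each gets rank 6.
Site 1 values → pooled ranks: 674→8, 453→3, 1253→12, 729→9, 514→6, 446→1, 757→10
Rank sum = 8 + 3 + 12 + 9 + 6 + 1 + 10 = 49

49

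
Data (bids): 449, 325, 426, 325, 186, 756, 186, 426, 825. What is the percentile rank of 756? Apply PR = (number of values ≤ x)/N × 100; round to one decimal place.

N = 9.
Strictly below 756: 7. Equal to 756: 1.
PR = 8/9 × 100 = 88.9

88.9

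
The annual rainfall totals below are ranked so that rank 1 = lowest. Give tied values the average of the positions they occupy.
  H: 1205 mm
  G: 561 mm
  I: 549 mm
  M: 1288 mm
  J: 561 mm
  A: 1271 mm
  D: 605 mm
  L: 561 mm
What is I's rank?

Sorted (ascending): 549, 561, 561, 561, 605, 1205, 1271, 1288
The 3 values of 561 occupy positions 2–4 → average rank 3.
I has value 549 mm → rank 1.

1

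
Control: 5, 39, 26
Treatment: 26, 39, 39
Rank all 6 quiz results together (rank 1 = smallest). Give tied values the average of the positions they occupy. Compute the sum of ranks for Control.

8.5

Sorted (ascending): 5, 26, 26, 39, 39, 39
The 2 values of 26 occupy positions 2–3 → average rank (2+3)/2 = 2.5.
The 3 values of 39 occupy positions 4–6 → average rank 5.
Control values → pooled ranks: 5→1, 39→5, 26→2.5
Rank sum = 1 + 5 + 2.5 = 8.5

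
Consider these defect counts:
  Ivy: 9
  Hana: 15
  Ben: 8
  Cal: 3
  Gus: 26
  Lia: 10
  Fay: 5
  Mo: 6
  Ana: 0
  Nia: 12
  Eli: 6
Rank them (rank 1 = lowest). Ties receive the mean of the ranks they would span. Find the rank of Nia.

9

Sorted (ascending): 0, 3, 5, 6, 6, 8, 9, 10, 12, 15, 26
The 2 values of 6 occupy positions 4–5 → average rank (4+5)/2 = 4.5.
Nia has value 12 → rank 9.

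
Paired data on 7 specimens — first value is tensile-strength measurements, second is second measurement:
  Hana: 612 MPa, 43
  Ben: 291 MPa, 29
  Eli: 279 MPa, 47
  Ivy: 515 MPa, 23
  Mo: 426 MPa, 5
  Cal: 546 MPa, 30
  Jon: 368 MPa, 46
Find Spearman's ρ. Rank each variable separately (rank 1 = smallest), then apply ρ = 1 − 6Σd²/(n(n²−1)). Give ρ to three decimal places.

-0.286

Ranks of variable 1: 7, 2, 1, 5, 4, 6, 3
Ranks of variable 2: 5, 3, 7, 2, 1, 4, 6
d = r₁ − r₂: 2, -1, -6, 3, 3, 2, -3
d²: 4, 1, 36, 9, 9, 4, 9; Σd² = 72
ρ = 1 − 6·72/(7·48) = 1 − 432/336 = -0.286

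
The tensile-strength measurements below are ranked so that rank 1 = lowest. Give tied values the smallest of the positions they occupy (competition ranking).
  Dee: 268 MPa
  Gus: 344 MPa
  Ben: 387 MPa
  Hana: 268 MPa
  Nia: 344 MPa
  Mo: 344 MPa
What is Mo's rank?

Sorted (ascending): 268, 268, 344, 344, 344, 387
The 2 values of 268 occupy positions 1–2 → each gets rank 1.
The 3 values of 344 occupy positions 3–5 → each gets rank 3.
Mo has value 344 MPa → rank 3.

3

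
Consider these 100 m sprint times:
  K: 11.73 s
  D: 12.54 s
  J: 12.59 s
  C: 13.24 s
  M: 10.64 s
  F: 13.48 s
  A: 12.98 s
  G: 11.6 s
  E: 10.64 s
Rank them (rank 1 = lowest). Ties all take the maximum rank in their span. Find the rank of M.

2

Sorted (ascending): 10.64, 10.64, 11.6, 11.73, 12.54, 12.59, 12.98, 13.24, 13.48
The 2 values of 10.64 occupy positions 1–2 → each gets rank 2.
M has value 10.64 s → rank 2.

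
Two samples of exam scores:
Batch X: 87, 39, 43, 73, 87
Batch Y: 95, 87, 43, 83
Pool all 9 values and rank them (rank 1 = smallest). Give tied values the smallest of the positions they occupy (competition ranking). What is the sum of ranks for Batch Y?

22

Sorted (ascending): 39, 43, 43, 73, 83, 87, 87, 87, 95
The 2 values of 43 occupy positions 2–3 → each gets rank 2.
The 3 values of 87 occupy positions 6–8 → each gets rank 6.
Batch Y values → pooled ranks: 95→9, 87→6, 43→2, 83→5
Rank sum = 9 + 6 + 2 + 5 = 22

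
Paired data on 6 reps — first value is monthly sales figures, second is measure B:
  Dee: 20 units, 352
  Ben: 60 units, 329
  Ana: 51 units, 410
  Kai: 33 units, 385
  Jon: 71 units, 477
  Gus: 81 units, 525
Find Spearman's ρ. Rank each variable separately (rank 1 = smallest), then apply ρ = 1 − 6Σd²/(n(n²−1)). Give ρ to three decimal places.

Ranks of variable 1: 1, 4, 3, 2, 5, 6
Ranks of variable 2: 2, 1, 4, 3, 5, 6
d = r₁ − r₂: -1, 3, -1, -1, 0, 0
d²: 1, 9, 1, 1, 0, 0; Σd² = 12
ρ = 1 − 6·12/(6·35) = 1 − 72/210 = 0.657

0.657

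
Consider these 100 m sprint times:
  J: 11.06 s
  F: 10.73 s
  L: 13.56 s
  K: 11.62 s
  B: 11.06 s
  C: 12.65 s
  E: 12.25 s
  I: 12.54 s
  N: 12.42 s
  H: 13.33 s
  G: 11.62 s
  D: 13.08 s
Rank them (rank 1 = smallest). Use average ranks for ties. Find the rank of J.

2.5

Sorted (ascending): 10.73, 11.06, 11.06, 11.62, 11.62, 12.25, 12.42, 12.54, 12.65, 13.08, 13.33, 13.56
The 2 values of 11.06 occupy positions 2–3 → average rank (2+3)/2 = 2.5.
The 2 values of 11.62 occupy positions 4–5 → average rank (4+5)/2 = 4.5.
J has value 11.06 s → rank 2.5.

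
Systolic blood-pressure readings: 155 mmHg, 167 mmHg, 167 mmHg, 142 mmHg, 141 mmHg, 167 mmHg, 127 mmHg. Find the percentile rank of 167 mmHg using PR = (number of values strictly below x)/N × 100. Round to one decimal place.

N = 7.
Strictly below 167: 4. Equal to 167: 3.
PR = 4/7 × 100 = 57.1

57.1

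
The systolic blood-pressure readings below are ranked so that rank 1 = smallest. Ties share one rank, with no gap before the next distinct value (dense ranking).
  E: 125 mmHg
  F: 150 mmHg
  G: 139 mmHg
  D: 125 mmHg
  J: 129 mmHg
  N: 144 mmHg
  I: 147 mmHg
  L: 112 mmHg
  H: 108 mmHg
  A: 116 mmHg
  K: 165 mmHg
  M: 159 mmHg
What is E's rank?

4

Sorted (ascending): 108, 112, 116, 125, 125, 129, 139, 144, 147, 150, 159, 165
The 2 values of 125 share dense rank 4.
Remaining distinct values take the next consecutive integers.
E has value 125 mmHg → rank 4.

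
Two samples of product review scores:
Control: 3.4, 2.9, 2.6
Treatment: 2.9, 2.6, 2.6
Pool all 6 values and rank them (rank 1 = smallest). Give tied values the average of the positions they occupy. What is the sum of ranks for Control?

12.5

Sorted (ascending): 2.6, 2.6, 2.6, 2.9, 2.9, 3.4
The 3 values of 2.6 occupy positions 1–3 → average rank 2.
The 2 values of 2.9 occupy positions 4–5 → average rank (4+5)/2 = 4.5.
Control values → pooled ranks: 3.4→6, 2.9→4.5, 2.6→2
Rank sum = 6 + 4.5 + 2 = 12.5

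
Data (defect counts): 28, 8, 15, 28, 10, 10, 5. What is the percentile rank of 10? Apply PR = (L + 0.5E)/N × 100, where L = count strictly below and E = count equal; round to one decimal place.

N = 7.
Strictly below 10: 2. Equal to 10: 2.
PR = (2 + 0.5·2)/7 × 100 = 42.9

42.9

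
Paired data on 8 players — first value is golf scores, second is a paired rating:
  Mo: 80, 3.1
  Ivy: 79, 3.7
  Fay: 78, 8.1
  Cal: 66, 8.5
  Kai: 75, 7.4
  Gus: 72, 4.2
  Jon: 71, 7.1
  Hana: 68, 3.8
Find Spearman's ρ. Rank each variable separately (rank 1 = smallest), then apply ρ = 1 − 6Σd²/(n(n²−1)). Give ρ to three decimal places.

Ranks of variable 1: 8, 7, 6, 1, 5, 4, 3, 2
Ranks of variable 2: 1, 2, 7, 8, 6, 4, 5, 3
d = r₁ − r₂: 7, 5, -1, -7, -1, 0, -2, -1
d²: 49, 25, 1, 49, 1, 0, 4, 1; Σd² = 130
ρ = 1 − 6·130/(8·63) = 1 − 780/504 = -0.548

-0.548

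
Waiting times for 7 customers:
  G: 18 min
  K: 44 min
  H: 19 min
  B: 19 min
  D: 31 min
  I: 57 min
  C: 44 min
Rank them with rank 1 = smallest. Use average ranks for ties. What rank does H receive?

Sorted (ascending): 18, 19, 19, 31, 44, 44, 57
The 2 values of 19 occupy positions 2–3 → average rank (2+3)/2 = 2.5.
The 2 values of 44 occupy positions 5–6 → average rank (5+6)/2 = 5.5.
H has value 19 min → rank 2.5.

2.5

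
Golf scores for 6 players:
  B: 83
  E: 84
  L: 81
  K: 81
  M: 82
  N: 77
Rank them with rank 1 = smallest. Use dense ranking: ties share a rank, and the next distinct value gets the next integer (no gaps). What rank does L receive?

2

Sorted (ascending): 77, 81, 81, 82, 83, 84
The 2 values of 81 share dense rank 2.
Remaining distinct values take the next consecutive integers.
L has value 81 → rank 2.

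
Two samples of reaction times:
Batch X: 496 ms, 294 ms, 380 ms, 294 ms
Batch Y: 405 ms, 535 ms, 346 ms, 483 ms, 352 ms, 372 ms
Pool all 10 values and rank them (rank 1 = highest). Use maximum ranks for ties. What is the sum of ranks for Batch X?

Sorted (descending): 535, 496, 483, 405, 380, 372, 352, 346, 294, 294
The 2 values of 294 occupy positions 9–10 → each gets rank 10.
Batch X values → pooled ranks: 496→2, 294→10, 380→5, 294→10
Rank sum = 2 + 10 + 5 + 10 = 27

27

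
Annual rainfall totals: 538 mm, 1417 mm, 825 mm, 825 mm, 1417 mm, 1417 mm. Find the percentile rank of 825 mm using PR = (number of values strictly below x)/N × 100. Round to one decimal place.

16.7

N = 6.
Strictly below 825: 1. Equal to 825: 2.
PR = 1/6 × 100 = 16.7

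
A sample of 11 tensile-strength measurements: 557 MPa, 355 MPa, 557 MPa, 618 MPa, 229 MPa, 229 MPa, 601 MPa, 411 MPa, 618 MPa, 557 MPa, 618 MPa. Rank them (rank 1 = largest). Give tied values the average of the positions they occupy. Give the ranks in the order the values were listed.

6, 9, 6, 2, 10.5, 10.5, 4, 8, 2, 6, 2

Sorted (descending): 618, 618, 618, 601, 557, 557, 557, 411, 355, 229, 229
The 3 values of 618 occupy positions 1–3 → average rank 2.
The 3 values of 557 occupy positions 5–7 → average rank 6.
The 2 values of 229 occupy positions 10–11 → average rank (10+11)/2 = 10.5.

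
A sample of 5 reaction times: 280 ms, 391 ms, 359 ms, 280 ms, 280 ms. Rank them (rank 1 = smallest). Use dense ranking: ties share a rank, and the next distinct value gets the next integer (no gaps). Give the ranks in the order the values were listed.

1, 3, 2, 1, 1

Sorted (ascending): 280, 280, 280, 359, 391
The 3 values of 280 share dense rank 1.
Remaining distinct values take the next consecutive integers.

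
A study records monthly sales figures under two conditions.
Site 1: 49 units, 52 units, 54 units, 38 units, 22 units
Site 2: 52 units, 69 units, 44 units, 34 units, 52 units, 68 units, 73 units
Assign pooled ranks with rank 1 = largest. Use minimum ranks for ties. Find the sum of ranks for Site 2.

Sorted (descending): 73, 69, 68, 54, 52, 52, 52, 49, 44, 38, 34, 22
The 3 values of 52 occupy positions 5–7 → each gets rank 5.
Site 2 values → pooled ranks: 52→5, 69→2, 44→9, 34→11, 52→5, 68→3, 73→1
Rank sum = 5 + 2 + 9 + 11 + 5 + 3 + 1 = 36

36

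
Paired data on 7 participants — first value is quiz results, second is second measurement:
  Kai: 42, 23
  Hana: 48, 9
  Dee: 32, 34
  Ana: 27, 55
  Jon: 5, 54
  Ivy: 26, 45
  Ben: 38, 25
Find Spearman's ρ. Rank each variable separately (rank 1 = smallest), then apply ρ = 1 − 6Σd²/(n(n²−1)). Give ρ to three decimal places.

Ranks of variable 1: 6, 7, 4, 3, 1, 2, 5
Ranks of variable 2: 2, 1, 4, 7, 6, 5, 3
d = r₁ − r₂: 4, 6, 0, -4, -5, -3, 2
d²: 16, 36, 0, 16, 25, 9, 4; Σd² = 106
ρ = 1 − 6·106/(7·48) = 1 − 636/336 = -0.893

-0.893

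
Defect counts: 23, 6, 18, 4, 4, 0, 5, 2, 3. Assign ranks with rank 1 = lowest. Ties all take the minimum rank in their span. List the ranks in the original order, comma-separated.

9, 7, 8, 4, 4, 1, 6, 2, 3

Sorted (ascending): 0, 2, 3, 4, 4, 5, 6, 18, 23
The 2 values of 4 occupy positions 4–5 → each gets rank 4.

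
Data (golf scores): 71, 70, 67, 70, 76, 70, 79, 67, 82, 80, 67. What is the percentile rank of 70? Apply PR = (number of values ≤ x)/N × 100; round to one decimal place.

N = 11.
Strictly below 70: 3. Equal to 70: 3.
PR = 6/11 × 100 = 54.5

54.5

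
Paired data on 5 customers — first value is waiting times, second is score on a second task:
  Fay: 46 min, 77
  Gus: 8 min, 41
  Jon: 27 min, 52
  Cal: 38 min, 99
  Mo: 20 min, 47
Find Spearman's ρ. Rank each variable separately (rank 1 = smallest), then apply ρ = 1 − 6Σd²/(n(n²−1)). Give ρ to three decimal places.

Ranks of variable 1: 5, 1, 3, 4, 2
Ranks of variable 2: 4, 1, 3, 5, 2
d = r₁ − r₂: 1, 0, 0, -1, 0
d²: 1, 0, 0, 1, 0; Σd² = 2
ρ = 1 − 6·2/(5·24) = 1 − 12/120 = 0.900

0.900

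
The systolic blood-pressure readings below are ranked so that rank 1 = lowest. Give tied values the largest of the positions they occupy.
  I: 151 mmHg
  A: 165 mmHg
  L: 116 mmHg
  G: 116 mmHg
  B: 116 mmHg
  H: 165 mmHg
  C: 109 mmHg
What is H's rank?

7

Sorted (ascending): 109, 116, 116, 116, 151, 165, 165
The 3 values of 116 occupy positions 2–4 → each gets rank 4.
The 2 values of 165 occupy positions 6–7 → each gets rank 7.
H has value 165 mmHg → rank 7.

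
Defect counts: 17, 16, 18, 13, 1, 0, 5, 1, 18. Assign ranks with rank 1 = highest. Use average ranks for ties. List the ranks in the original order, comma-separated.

3, 4, 1.5, 5, 7.5, 9, 6, 7.5, 1.5

Sorted (descending): 18, 18, 17, 16, 13, 5, 1, 1, 0
The 2 values of 18 occupy positions 1–2 → average rank (1+2)/2 = 1.5.
The 2 values of 1 occupy positions 7–8 → average rank (7+8)/2 = 7.5.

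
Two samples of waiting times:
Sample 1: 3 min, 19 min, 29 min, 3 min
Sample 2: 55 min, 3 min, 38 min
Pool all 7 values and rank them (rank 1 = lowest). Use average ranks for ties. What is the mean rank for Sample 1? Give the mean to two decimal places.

Sorted (ascending): 3, 3, 3, 19, 29, 38, 55
The 3 values of 3 occupy positions 1–3 → average rank 2.
Sample 1 values → pooled ranks: 3→2, 19→4, 29→5, 3→2
Mean rank = (2 + 4 + 5 + 2) / 4 = 3.25

3.25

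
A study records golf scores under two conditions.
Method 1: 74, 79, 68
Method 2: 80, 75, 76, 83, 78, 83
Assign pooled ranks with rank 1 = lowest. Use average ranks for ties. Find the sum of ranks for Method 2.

36

Sorted (ascending): 68, 74, 75, 76, 78, 79, 80, 83, 83
The 2 values of 83 occupy positions 8–9 → average rank (8+9)/2 = 8.5.
Method 2 values → pooled ranks: 80→7, 75→3, 76→4, 83→8.5, 78→5, 83→8.5
Rank sum = 7 + 3 + 4 + 8.5 + 5 + 8.5 = 36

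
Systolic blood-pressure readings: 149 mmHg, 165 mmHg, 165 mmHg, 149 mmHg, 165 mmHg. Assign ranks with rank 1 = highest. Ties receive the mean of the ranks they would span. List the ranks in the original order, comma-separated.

Sorted (descending): 165, 165, 165, 149, 149
The 3 values of 165 occupy positions 1–3 → average rank 2.
The 2 values of 149 occupy positions 4–5 → average rank (4+5)/2 = 4.5.

4.5, 2, 2, 4.5, 2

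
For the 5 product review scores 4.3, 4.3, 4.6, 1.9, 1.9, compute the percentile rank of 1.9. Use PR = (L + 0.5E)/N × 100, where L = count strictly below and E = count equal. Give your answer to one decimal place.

20.0

N = 5.
Strictly below 1.9: 0. Equal to 1.9: 2.
PR = (0 + 0.5·2)/5 × 100 = 20.0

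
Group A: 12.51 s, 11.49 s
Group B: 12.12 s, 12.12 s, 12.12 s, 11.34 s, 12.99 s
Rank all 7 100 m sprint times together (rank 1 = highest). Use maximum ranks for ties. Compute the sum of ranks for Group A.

Sorted (descending): 12.99, 12.51, 12.12, 12.12, 12.12, 11.49, 11.34
The 3 values of 12.12 occupy positions 3–5 → each gets rank 5.
Group A values → pooled ranks: 12.51→2, 11.49→6
Rank sum = 2 + 6 = 8

8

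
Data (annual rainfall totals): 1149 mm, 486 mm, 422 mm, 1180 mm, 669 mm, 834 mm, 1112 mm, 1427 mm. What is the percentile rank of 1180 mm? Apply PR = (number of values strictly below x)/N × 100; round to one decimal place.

N = 8.
Strictly below 1180: 6. Equal to 1180: 1.
PR = 6/8 × 100 = 75.0

75.0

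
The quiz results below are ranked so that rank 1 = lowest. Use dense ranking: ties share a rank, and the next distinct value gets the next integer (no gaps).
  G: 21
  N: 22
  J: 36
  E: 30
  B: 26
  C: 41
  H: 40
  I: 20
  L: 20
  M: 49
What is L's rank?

1

Sorted (ascending): 20, 20, 21, 22, 26, 30, 36, 40, 41, 49
The 2 values of 20 share dense rank 1.
Remaining distinct values take the next consecutive integers.
L has value 20 → rank 1.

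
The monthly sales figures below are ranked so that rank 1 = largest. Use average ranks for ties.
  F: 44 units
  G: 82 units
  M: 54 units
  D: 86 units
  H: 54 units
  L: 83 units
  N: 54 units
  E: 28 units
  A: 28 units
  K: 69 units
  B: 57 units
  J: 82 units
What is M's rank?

8

Sorted (descending): 86, 83, 82, 82, 69, 57, 54, 54, 54, 44, 28, 28
The 2 values of 82 occupy positions 3–4 → average rank (3+4)/2 = 3.5.
The 3 values of 54 occupy positions 7–9 → average rank 8.
The 2 values of 28 occupy positions 11–12 → average rank (11+12)/2 = 11.5.
M has value 54 units → rank 8.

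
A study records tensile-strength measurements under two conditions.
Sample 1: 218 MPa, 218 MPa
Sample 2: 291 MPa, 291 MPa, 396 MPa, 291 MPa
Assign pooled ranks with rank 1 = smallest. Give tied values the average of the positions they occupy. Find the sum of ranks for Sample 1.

Sorted (ascending): 218, 218, 291, 291, 291, 396
The 2 values of 218 occupy positions 1–2 → average rank (1+2)/2 = 1.5.
The 3 values of 291 occupy positions 3–5 → average rank 4.
Sample 1 values → pooled ranks: 218→1.5, 218→1.5
Rank sum = 1.5 + 1.5 = 3

3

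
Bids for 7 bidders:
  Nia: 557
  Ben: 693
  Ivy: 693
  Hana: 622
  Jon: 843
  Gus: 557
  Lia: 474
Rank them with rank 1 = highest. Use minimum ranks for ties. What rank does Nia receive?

Sorted (descending): 843, 693, 693, 622, 557, 557, 474
The 2 values of 693 occupy positions 2–3 → each gets rank 2.
The 2 values of 557 occupy positions 5–6 → each gets rank 5.
Nia has value 557 → rank 5.

5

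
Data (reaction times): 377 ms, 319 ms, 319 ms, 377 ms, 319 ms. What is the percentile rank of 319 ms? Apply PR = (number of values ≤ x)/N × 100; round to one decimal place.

N = 5.
Strictly below 319: 0. Equal to 319: 3.
PR = 3/5 × 100 = 60.0

60.0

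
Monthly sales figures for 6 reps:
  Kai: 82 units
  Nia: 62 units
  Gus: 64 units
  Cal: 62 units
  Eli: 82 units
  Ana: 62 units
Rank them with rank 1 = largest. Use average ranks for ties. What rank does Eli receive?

1.5

Sorted (descending): 82, 82, 64, 62, 62, 62
The 2 values of 82 occupy positions 1–2 → average rank (1+2)/2 = 1.5.
The 3 values of 62 occupy positions 4–6 → average rank 5.
Eli has value 82 units → rank 1.5.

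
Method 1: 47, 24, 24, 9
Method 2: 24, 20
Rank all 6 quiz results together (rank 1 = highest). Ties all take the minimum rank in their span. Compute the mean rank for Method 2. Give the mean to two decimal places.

3.50

Sorted (descending): 47, 24, 24, 24, 20, 9
The 3 values of 24 occupy positions 2–4 → each gets rank 2.
Method 2 values → pooled ranks: 24→2, 20→5
Mean rank = (2 + 5) / 2 = 3.50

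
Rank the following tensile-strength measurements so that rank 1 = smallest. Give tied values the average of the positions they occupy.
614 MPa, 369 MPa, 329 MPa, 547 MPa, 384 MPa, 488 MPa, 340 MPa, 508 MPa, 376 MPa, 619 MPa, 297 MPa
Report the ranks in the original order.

Sorted (ascending): 297, 329, 340, 369, 376, 384, 488, 508, 547, 614, 619
No ties — each value takes its position as its rank.

10, 4, 2, 9, 6, 7, 3, 8, 5, 11, 1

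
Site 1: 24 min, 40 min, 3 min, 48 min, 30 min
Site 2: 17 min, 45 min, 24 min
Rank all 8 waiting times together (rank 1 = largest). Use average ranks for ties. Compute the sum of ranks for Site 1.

Sorted (descending): 48, 45, 40, 30, 24, 24, 17, 3
The 2 values of 24 occupy positions 5–6 → average rank (5+6)/2 = 5.5.
Site 1 values → pooled ranks: 24→5.5, 40→3, 3→8, 48→1, 30→4
Rank sum = 5.5 + 3 + 8 + 1 + 4 = 21.5

21.5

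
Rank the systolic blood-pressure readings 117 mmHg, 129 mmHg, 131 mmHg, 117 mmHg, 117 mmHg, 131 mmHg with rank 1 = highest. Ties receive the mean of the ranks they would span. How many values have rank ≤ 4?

Sorted (descending): 131, 131, 129, 117, 117, 117
The 2 values of 131 occupy positions 1–2 → average rank (1+2)/2 = 1.5.
The 3 values of 117 occupy positions 4–6 → average rank 5.
Ranks ≤ 4: {1.5, 1.5, 3} → 3 values.

3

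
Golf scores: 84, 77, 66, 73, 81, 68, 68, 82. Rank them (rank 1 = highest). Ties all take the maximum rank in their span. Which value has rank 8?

Sorted (descending): 84, 82, 81, 77, 73, 68, 68, 66
The 2 values of 68 occupy positions 6–7 → each gets rank 7.
Rank 8 → value 66.

66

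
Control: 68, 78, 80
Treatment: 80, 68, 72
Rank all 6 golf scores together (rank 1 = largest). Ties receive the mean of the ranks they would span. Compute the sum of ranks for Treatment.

11

Sorted (descending): 80, 80, 78, 72, 68, 68
The 2 values of 80 occupy positions 1–2 → average rank (1+2)/2 = 1.5.
The 2 values of 68 occupy positions 5–6 → average rank (5+6)/2 = 5.5.
Treatment values → pooled ranks: 80→1.5, 68→5.5, 72→4
Rank sum = 1.5 + 5.5 + 4 = 11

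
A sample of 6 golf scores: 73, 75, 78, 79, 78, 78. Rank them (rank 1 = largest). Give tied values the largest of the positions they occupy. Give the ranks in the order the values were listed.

6, 5, 4, 1, 4, 4

Sorted (descending): 79, 78, 78, 78, 75, 73
The 3 values of 78 occupy positions 2–4 → each gets rank 4.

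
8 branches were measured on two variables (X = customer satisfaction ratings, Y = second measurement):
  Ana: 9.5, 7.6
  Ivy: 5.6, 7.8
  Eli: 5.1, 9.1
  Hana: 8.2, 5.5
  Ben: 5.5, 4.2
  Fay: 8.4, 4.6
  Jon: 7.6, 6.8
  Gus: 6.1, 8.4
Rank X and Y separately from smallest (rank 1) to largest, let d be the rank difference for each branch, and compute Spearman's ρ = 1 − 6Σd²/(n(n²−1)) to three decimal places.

Ranks of variable 1: 8, 3, 1, 6, 2, 7, 5, 4
Ranks of variable 2: 5, 6, 8, 3, 1, 2, 4, 7
d = r₁ − r₂: 3, -3, -7, 3, 1, 5, 1, -3
d²: 9, 9, 49, 9, 1, 25, 1, 9; Σd² = 112
ρ = 1 − 6·112/(8·63) = 1 − 672/504 = -0.333

-0.333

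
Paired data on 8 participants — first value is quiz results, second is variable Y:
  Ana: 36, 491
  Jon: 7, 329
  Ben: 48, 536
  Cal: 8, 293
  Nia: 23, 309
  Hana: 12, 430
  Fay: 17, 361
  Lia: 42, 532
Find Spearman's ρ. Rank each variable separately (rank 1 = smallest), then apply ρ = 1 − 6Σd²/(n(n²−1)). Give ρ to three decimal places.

0.786

Ranks of variable 1: 6, 1, 8, 2, 5, 3, 4, 7
Ranks of variable 2: 6, 3, 8, 1, 2, 5, 4, 7
d = r₁ − r₂: 0, -2, 0, 1, 3, -2, 0, 0
d²: 0, 4, 0, 1, 9, 4, 0, 0; Σd² = 18
ρ = 1 − 6·18/(8·63) = 1 − 108/504 = 0.786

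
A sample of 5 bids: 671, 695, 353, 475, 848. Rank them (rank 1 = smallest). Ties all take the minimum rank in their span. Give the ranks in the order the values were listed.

Sorted (ascending): 353, 475, 671, 695, 848
No ties — each value takes its position as its rank.

3, 4, 1, 2, 5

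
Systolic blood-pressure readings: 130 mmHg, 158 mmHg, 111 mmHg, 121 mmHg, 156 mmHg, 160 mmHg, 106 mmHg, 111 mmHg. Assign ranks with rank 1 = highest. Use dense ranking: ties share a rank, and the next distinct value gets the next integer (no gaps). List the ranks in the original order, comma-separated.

Sorted (descending): 160, 158, 156, 130, 121, 111, 111, 106
The 2 values of 111 share dense rank 6.
Remaining distinct values take the next consecutive integers.

4, 2, 6, 5, 3, 1, 7, 6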